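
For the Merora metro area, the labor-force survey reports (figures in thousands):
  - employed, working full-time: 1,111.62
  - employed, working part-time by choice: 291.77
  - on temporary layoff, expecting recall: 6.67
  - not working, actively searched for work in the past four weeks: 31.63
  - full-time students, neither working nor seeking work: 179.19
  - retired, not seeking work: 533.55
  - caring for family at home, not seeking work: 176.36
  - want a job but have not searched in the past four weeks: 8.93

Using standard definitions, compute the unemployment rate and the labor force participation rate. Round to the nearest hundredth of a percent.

Employed = 1,111.62 + 291.77 = 1,403.39 thousand.
Unemployed = 6.67 + 31.63 = 38.30 thousand (jobless and actively searching, or on temporary layoff).
Labor force = 1,403.39 + 38.30 = 1,441.69 thousand.
Not in labor force = 179.19 + 533.55 + 176.36 + 8.93 = 898.03 thousand (those not working and not actively searching are outside the labor force — including those who want a job but have given up searching).
Civilian working-age population = 1,441.69 + 898.03 = 2,339.72 thousand.
Unemployment rate = 38.30 / 1,441.69 = 2.66%.
Labor force participation rate = 1,441.69 / 2,339.72 = 61.62%.

Unemployment rate ≈ 2.66%; labor force participation rate ≈ 61.62%.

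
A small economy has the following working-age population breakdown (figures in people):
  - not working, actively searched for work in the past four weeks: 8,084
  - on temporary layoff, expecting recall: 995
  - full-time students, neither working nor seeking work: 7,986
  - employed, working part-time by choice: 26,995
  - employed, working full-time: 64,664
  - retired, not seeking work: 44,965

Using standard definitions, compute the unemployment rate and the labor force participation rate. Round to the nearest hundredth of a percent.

Employed = 26,995 + 64,664 = 91,659.
Unemployed = 8,084 + 995 = 9,079 (jobless and actively searching, or on temporary layoff).
Labor force = 91,659 + 9,079 = 100,738.
Not in labor force = 7,986 + 44,965 = 52,951 (those not working and not actively searching are outside the labor force).
Civilian working-age population = 100,738 + 52,951 = 153,689.
Unemployment rate = 9,079 / 100,738 = 9.01%.
Labor force participation rate = 100,738 / 153,689 = 65.55%.

Unemployment rate ≈ 9.01%; labor force participation rate ≈ 65.55%.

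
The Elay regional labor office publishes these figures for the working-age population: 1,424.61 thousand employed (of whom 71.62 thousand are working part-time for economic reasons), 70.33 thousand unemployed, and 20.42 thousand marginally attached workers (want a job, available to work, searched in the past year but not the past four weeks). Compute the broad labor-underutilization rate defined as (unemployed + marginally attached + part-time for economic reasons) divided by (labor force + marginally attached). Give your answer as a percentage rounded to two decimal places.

Broad underutilization rate ≈ 10.71%.

Labor force = 1,424.61 + 70.33 = 1,494.94 thousand.
Numerator = 70.33 + 20.42 + 71.62 = 162.37 thousand.
Denominator = 1,494.94 + 20.42 = 1,515.36 thousand.
Broad rate = 162.37 / 1,515.36 = 10.71%.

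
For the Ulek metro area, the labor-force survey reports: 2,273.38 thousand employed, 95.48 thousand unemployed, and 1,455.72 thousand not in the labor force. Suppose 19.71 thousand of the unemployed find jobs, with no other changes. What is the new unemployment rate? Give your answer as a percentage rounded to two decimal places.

New unemployment rate ≈ 3.20%.

Initially, labor force = 2,273.38 + 95.48 = 2,368.86 thousand, so u = 95.48/2,368.86 = 4.03%.
After the change, unemployed falls and employed rises by 19.71; labor force unchanged → E = 2,293.09, U = 75.77, labor force = 2,368.86 thousand.
New unemployment rate = 75.77 / 2,368.86 = 3.20%.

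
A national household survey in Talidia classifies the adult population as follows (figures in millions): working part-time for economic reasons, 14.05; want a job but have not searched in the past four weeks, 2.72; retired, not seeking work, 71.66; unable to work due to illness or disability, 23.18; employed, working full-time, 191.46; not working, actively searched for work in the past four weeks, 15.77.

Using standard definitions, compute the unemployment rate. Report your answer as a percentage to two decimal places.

Unemployment rate ≈ 7.13%.

Employed = 14.05 + 191.46 = 205.51 million (anyone who worked, including part-time for economic reasons, counts as employed).
Unemployed = 15.77 million.
Labor force = 205.51 + 15.77 = 221.28 million.
Unemployment rate = 15.77 / 221.28 = 7.13%.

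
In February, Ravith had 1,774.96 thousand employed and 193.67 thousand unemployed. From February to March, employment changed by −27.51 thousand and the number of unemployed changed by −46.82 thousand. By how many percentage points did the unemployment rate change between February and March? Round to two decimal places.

The unemployment rate changed by −2.09 percentage points.

February: labor force = 1,774.96 + 193.67 = 1,968.63; u = 193.67/1,968.63 = 9.84%.
March: labor force = 1,747.45 + 146.85 = 1,894.30; u = 146.85/1,894.30 = 7.75%.
Change = 7.75% − 9.84% = −2.09 pp.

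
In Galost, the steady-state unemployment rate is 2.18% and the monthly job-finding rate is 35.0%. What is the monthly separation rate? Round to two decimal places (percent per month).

From u* = s/(s+f): s = u·f/(1−u).
s = 0.0218 × 35.0 / (1 − 0.0218) = 0.7630 / 0.9782 ≈ 0.78% per month.

Separation rate ≈ 0.78% per month.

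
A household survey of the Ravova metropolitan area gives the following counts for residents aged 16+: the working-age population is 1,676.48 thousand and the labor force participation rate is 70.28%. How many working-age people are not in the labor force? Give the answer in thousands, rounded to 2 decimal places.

Share not in the labor force = 1 − 0.7028 = 0.2972.
Not in labor force = 0.2972 × 1,676.48 ≈ 498.25 thousand.

About 498.25 thousand are not in the labor force.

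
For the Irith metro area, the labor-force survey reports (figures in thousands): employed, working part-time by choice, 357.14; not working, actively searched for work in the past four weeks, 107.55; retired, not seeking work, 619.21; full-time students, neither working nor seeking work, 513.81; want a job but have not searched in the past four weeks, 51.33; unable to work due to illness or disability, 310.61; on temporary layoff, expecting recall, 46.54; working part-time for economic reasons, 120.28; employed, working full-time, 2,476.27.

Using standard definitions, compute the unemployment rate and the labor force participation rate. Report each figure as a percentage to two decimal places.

Employed = 357.14 + 120.28 + 2,476.27 = 2,953.69 thousand (anyone who worked, including part-time for economic reasons, counts as employed).
Unemployed = 107.55 + 46.54 = 154.09 thousand (jobless and actively searching, or on temporary layoff).
Labor force = 2,953.69 + 154.09 = 3,107.78 thousand.
Not in labor force = 619.21 + 513.81 + 51.33 + 310.61 = 1,494.96 thousand (those not working and not actively searching are outside the labor force — including those who want a job but have given up searching).
Civilian working-age population = 3,107.78 + 1,494.96 = 4,602.74 thousand.
Unemployment rate = 154.09 / 3,107.78 = 4.96%.
Labor force participation rate = 3,107.78 / 4,602.74 = 67.52%.

Unemployment rate ≈ 4.96%; labor force participation rate ≈ 67.52%.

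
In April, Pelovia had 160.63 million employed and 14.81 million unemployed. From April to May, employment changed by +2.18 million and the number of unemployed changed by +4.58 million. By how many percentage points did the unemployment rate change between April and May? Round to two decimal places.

April: labor force = 160.63 + 14.81 = 175.44; u = 14.81/175.44 = 8.44%.
May: labor force = 162.81 + 19.39 = 182.20; u = 19.39/182.20 = 10.64%.
Change = 10.64% − 8.44% = +2.20 pp.

The unemployment rate changed by +2.20 percentage points.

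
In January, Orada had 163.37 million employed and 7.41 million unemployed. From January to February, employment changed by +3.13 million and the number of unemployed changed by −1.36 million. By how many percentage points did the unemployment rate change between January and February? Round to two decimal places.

January: labor force = 163.37 + 7.41 = 170.78; u = 7.41/170.78 = 4.34%.
February: labor force = 166.50 + 6.05 = 172.55; u = 6.05/172.55 = 3.51%.
Change = 3.51% − 4.34% = −0.83 pp.

The unemployment rate changed by −0.83 percentage points.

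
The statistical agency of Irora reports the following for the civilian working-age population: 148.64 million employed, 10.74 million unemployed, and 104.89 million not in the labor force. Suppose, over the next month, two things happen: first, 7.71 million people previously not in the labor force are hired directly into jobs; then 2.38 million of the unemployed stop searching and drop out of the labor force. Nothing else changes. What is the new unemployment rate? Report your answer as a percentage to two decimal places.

New unemployment rate ≈ 5.08%.

Initially, labor force = 148.64 + 10.74 = 159.38 million, so u = 10.74/159.38 = 6.74%.
After the first change, employed and labor force both rise by 7.71; unemployed unchanged → E = 156.35, U = 10.74, labor force = 167.09 million.
After the second change, unemployed and labor force both fall by 2.38 → E = 156.35, U = 8.36, labor force = 164.71 million.
New unemployment rate = 8.36 / 164.71 = 5.08%.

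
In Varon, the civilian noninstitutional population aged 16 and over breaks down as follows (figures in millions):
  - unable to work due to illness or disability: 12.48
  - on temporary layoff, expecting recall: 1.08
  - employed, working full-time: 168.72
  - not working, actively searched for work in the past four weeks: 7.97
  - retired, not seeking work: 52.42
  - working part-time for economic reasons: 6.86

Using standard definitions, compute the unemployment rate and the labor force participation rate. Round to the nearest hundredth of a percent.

Employed = 168.72 + 6.86 = 175.58 million (anyone who worked, including part-time for economic reasons, counts as employed).
Unemployed = 1.08 + 7.97 = 9.05 million (jobless and actively searching, or on temporary layoff).
Labor force = 175.58 + 9.05 = 184.63 million.
Not in labor force = 12.48 + 52.42 = 64.90 million (those not working and not actively searching are outside the labor force).
Civilian working-age population = 184.63 + 64.90 = 249.53 million.
Unemployment rate = 9.05 / 184.63 = 4.90%.
Labor force participation rate = 184.63 / 249.53 = 73.99%.

Unemployment rate ≈ 4.90%; labor force participation rate ≈ 73.99%.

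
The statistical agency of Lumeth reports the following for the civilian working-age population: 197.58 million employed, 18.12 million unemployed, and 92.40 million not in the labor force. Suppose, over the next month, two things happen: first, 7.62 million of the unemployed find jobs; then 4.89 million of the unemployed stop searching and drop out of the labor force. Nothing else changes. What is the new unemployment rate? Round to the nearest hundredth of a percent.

New unemployment rate ≈ 2.66%.

Initially, labor force = 197.58 + 18.12 = 215.70 million, so u = 18.12/215.70 = 8.40%.
After the first change, unemployed falls and employed rises by 7.62; labor force unchanged → E = 205.20, U = 10.50, labor force = 215.70 million.
After the second change, unemployed and labor force both fall by 4.89 → E = 205.20, U = 5.61, labor force = 210.81 million.
New unemployment rate = 5.61 / 210.81 = 2.66%.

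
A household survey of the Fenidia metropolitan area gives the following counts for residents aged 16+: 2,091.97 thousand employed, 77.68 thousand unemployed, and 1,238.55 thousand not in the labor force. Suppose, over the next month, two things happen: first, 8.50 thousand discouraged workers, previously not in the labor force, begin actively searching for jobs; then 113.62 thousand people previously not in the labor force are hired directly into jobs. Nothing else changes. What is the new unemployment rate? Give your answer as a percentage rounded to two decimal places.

Initially, labor force = 2,091.97 + 77.68 = 2,169.65 thousand, so u = 77.68/2,169.65 = 3.58%.
After the first change, unemployed and labor force both rise by 8.50 → E = 2,091.97, U = 86.18, labor force = 2,178.15 thousand.
After the second change, employed and labor force both rise by 113.62; unemployed unchanged → E = 2,205.59, U = 86.18, labor force = 2,291.77 thousand.
New unemployment rate = 86.18 / 2,291.77 = 3.76%.

New unemployment rate ≈ 3.76%.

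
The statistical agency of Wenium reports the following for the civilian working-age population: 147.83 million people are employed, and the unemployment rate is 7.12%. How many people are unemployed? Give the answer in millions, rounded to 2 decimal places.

Let U be the number unemployed. The labor force is E + U, and U/(E+U) = 0.0712.
So U = 0.0712 × 147.83 / (1 − 0.0712) = 10.5255 / 0.9288 ≈ 11.33 million.

About 11.33 million are unemployed.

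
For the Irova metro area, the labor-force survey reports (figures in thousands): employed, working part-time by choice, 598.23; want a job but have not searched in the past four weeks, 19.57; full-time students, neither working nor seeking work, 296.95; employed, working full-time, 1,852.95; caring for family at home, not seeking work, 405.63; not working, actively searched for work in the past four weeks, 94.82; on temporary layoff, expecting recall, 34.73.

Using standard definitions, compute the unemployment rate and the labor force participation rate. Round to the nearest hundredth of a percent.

Unemployment rate ≈ 5.02%; labor force participation rate ≈ 78.14%.

Employed = 598.23 + 1,852.95 = 2,451.18 thousand.
Unemployed = 94.82 + 34.73 = 129.55 thousand (jobless and actively searching, or on temporary layoff).
Labor force = 2,451.18 + 129.55 = 2,580.73 thousand.
Not in labor force = 19.57 + 296.95 + 405.63 = 722.15 thousand (those not working and not actively searching are outside the labor force — including those who want a job but have given up searching).
Civilian working-age population = 2,580.73 + 722.15 = 3,302.88 thousand.
Unemployment rate = 129.55 / 2,580.73 = 5.02%.
Labor force participation rate = 2,580.73 / 3,302.88 = 78.14%.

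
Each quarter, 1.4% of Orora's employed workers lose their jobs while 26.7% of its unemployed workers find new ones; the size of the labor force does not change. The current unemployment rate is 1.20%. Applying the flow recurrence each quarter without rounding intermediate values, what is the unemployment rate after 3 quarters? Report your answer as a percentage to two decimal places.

With a fixed labor force, u_{t+1} = u_t + s·(1−u_t) − f·u_t = u_t·(1−s−f) + s.
Here 1−s−f = 0.719 and s = 0.014.
u_1 = 0.012000 × 0.719 + 0.014 = 0.022628.
u_2 = 0.022628 × 0.719 + 0.014 = 0.030270.
u_3 = 0.030270 × 0.719 + 0.014 = 0.035764.

Unemployment rate after three quarters ≈ 3.58%.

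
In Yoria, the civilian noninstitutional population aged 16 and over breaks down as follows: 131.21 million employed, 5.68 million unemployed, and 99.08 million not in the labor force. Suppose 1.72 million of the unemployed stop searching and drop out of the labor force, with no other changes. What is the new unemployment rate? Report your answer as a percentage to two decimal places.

Initially, labor force = 131.21 + 5.68 = 136.89 million, so u = 5.68/136.89 = 4.15%.
After the change, unemployed and labor force both fall by 1.72 → E = 131.21, U = 3.96, labor force = 135.17 million.
New unemployment rate = 3.96 / 135.17 = 2.93%.

New unemployment rate ≈ 2.93%.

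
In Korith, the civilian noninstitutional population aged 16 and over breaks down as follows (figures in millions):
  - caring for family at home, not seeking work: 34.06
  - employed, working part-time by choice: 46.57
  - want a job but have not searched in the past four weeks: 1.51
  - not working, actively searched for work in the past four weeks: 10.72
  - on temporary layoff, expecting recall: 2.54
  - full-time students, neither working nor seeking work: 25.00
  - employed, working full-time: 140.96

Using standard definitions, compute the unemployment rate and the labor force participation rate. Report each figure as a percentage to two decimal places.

Employed = 46.57 + 140.96 = 187.53 million.
Unemployed = 10.72 + 2.54 = 13.26 million (jobless and actively searching, or on temporary layoff).
Labor force = 187.53 + 13.26 = 200.79 million.
Not in labor force = 34.06 + 1.51 + 25.00 = 60.57 million (those not working and not actively searching are outside the labor force — including those who want a job but have given up searching).
Civilian working-age population = 200.79 + 60.57 = 261.36 million.
Unemployment rate = 13.26 / 200.79 = 6.60%.
Labor force participation rate = 200.79 / 261.36 = 76.83%.

Unemployment rate ≈ 6.60%; labor force participation rate ≈ 76.83%.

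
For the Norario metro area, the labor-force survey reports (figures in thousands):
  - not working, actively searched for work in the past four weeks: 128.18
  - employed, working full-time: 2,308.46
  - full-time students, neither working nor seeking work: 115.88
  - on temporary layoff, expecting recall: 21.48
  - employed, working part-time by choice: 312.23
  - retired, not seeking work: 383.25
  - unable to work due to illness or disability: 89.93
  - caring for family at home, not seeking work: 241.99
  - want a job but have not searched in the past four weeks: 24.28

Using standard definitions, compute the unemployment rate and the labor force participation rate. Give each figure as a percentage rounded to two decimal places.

Employed = 2,308.46 + 312.23 = 2,620.69 thousand.
Unemployed = 128.18 + 21.48 = 149.66 thousand (jobless and actively searching, or on temporary layoff).
Labor force = 2,620.69 + 149.66 = 2,770.35 thousand.
Not in labor force = 115.88 + 383.25 + 89.93 + 241.99 + 24.28 = 855.33 thousand (those not working and not actively searching are outside the labor force — including those who want a job but have given up searching).
Civilian working-age population = 2,770.35 + 855.33 = 3,625.68 thousand.
Unemployment rate = 149.66 / 2,770.35 = 5.40%.
Labor force participation rate = 2,770.35 / 3,625.68 = 76.41%.

Unemployment rate ≈ 5.40%; labor force participation rate ≈ 76.41%.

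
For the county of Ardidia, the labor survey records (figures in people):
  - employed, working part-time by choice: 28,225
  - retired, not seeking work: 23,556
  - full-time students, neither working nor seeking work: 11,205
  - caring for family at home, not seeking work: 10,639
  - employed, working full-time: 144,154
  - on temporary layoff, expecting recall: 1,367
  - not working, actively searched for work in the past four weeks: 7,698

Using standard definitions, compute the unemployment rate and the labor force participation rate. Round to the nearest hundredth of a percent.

Unemployment rate ≈ 5.00%; labor force participation rate ≈ 79.99%.

Employed = 28,225 + 144,154 = 172,379.
Unemployed = 1,367 + 7,698 = 9,065 (jobless and actively searching, or on temporary layoff).
Labor force = 172,379 + 9,065 = 181,444.
Not in labor force = 23,556 + 11,205 + 10,639 = 45,400 (those not working and not actively searching are outside the labor force).
Civilian working-age population = 181,444 + 45,400 = 226,844.
Unemployment rate = 9,065 / 181,444 = 5.00%.
Labor force participation rate = 181,444 / 226,844 = 79.99%.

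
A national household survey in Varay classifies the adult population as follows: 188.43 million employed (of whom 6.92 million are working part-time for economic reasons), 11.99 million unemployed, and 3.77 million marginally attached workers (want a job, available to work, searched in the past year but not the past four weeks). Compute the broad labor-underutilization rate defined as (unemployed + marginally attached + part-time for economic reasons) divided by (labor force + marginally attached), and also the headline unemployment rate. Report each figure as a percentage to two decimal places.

Labor force = 188.43 + 11.99 = 200.42 million.
Numerator = 11.99 + 3.77 + 6.92 = 22.68 million.
Denominator = 200.42 + 3.77 = 204.19 million.
Broad rate = 22.68 / 204.19 = 11.11%.
Headline unemployment rate = 11.99 / 200.42 = 5.98%.

Broad underutilization rate ≈ 11.11%; headline unemployment rate ≈ 5.98%.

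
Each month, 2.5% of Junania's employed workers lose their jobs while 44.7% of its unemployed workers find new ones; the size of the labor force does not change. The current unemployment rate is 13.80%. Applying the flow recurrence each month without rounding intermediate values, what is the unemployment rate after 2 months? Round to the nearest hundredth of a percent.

With a fixed labor force, u_{t+1} = u_t + s·(1−u_t) − f·u_t = u_t·(1−s−f) + s.
Here 1−s−f = 0.528 and s = 0.025.
u_1 = 0.138000 × 0.528 + 0.025 = 0.097864.
u_2 = 0.097864 × 0.528 + 0.025 = 0.076672.

Unemployment rate after two months ≈ 7.67%.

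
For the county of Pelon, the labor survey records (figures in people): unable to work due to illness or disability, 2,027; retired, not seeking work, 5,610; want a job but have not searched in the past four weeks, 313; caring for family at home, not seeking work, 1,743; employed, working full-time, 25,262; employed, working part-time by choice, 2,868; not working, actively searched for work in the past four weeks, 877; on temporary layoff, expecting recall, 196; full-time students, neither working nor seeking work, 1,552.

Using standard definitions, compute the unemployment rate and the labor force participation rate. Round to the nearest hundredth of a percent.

Unemployment rate ≈ 3.67%; labor force participation rate ≈ 72.20%.

Employed = 25,262 + 2,868 = 28,130.
Unemployed = 877 + 196 = 1,073 (jobless and actively searching, or on temporary layoff).
Labor force = 28,130 + 1,073 = 29,203.
Not in labor force = 2,027 + 5,610 + 313 + 1,743 + 1,552 = 11,245 (those not working and not actively searching are outside the labor force — including those who want a job but have given up searching).
Civilian working-age population = 29,203 + 11,245 = 40,448.
Unemployment rate = 1,073 / 29,203 = 3.67%.
Labor force participation rate = 29,203 / 40,448 = 72.20%.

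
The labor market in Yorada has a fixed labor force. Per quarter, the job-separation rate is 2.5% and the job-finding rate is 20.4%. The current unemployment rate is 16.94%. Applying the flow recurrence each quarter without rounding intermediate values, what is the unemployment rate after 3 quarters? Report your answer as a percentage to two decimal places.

With a fixed labor force, u_{t+1} = u_t + s·(1−u_t) − f·u_t = u_t·(1−s−f) + s.
Here 1−s−f = 0.771 and s = 0.025.
u_1 = 0.169400 × 0.771 + 0.025 = 0.155607.
u_2 = 0.155607 × 0.771 + 0.025 = 0.144973.
u_3 = 0.144973 × 0.771 + 0.025 = 0.136774.

Unemployment rate after three quarters ≈ 13.68%.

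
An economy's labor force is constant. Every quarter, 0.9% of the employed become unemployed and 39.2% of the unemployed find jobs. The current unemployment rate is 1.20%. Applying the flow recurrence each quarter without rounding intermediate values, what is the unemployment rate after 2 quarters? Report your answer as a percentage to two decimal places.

Unemployment rate after two quarters ≈ 1.87%.

With a fixed labor force, u_{t+1} = u_t + s·(1−u_t) − f·u_t = u_t·(1−s−f) + s.
Here 1−s−f = 0.599 and s = 0.009.
u_1 = 0.012000 × 0.599 + 0.009 = 0.016188.
u_2 = 0.016188 × 0.599 + 0.009 = 0.018697.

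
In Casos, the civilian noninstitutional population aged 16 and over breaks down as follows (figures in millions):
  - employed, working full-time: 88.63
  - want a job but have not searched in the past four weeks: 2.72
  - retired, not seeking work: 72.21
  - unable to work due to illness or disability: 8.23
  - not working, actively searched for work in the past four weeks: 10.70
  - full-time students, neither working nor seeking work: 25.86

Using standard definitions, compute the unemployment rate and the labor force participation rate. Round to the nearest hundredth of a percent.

Unemployment rate ≈ 10.77%; labor force participation rate ≈ 47.67%.

Employed = 88.63 million.
Unemployed = 10.70 million.
Labor force = 88.63 + 10.70 = 99.33 million.
Not in labor force = 2.72 + 72.21 + 8.23 + 25.86 = 109.02 million (those not working and not actively searching are outside the labor force — including those who want a job but have given up searching).
Civilian working-age population = 99.33 + 109.02 = 208.35 million.
Unemployment rate = 10.70 / 99.33 = 10.77%.
Labor force participation rate = 99.33 / 208.35 = 47.67%.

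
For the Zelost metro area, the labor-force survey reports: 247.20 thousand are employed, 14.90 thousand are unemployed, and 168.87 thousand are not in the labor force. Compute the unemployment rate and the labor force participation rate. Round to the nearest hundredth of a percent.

Unemployment rate ≈ 5.68%; labor force participation rate ≈ 60.82%.

Labor force = employed + unemployed = 247.20 + 14.90 = 262.10 thousand.
Working-age population = 262.10 + 168.87 = 430.97 thousand.
Unemployment rate = 14.90 / 262.10 = 5.68%.
Labor force participation rate = 262.10 / 430.97 = 60.82%.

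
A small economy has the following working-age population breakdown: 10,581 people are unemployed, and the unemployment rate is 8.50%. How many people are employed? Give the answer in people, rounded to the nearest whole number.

About 113,901 are employed.

Labor force = U / u = 10,581 / 0.0850 ≈ 124,482.
Employed = labor force − unemployed = 124,482 − 10,581 = 113,901.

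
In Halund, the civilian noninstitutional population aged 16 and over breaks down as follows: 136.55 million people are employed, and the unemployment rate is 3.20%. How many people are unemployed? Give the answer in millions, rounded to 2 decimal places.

Let U be the number unemployed. The labor force is E + U, and U/(E+U) = 0.0320.
So U = 0.0320 × 136.55 / (1 − 0.0320) = 4.3696 / 0.9680 ≈ 4.51 million.

About 4.51 million are unemployed.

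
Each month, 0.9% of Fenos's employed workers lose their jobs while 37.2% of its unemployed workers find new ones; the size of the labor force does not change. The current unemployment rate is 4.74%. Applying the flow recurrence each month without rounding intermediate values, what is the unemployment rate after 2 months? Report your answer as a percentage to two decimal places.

With a fixed labor force, u_{t+1} = u_t + s·(1−u_t) − f·u_t = u_t·(1−s−f) + s.
Here 1−s−f = 0.619 and s = 0.009.
u_1 = 0.047400 × 0.619 + 0.009 = 0.038341.
u_2 = 0.038341 × 0.619 + 0.009 = 0.032733.

Unemployment rate after two months ≈ 3.27%.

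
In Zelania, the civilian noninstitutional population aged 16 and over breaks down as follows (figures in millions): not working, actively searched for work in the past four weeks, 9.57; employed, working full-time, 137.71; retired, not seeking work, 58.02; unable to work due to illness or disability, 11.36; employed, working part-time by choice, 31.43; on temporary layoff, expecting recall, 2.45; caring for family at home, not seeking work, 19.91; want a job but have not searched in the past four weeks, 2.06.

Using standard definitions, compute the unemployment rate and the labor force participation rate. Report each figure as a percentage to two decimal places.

Unemployment rate ≈ 6.64%; labor force participation rate ≈ 66.48%.

Employed = 137.71 + 31.43 = 169.14 million.
Unemployed = 9.57 + 2.45 = 12.02 million (jobless and actively searching, or on temporary layoff).
Labor force = 169.14 + 12.02 = 181.16 million.
Not in labor force = 58.02 + 11.36 + 19.91 + 2.06 = 91.35 million (those not working and not actively searching are outside the labor force — including those who want a job but have given up searching).
Civilian working-age population = 181.16 + 91.35 = 272.51 million.
Unemployment rate = 12.02 / 181.16 = 6.64%.
Labor force participation rate = 181.16 / 272.51 = 66.48%.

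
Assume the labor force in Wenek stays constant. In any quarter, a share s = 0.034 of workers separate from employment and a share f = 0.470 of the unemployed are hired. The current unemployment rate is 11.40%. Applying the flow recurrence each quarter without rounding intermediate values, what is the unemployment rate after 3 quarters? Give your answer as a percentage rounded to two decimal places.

Unemployment rate after three quarters ≈ 7.31%.

With a fixed labor force, u_{t+1} = u_t + s·(1−u_t) − f·u_t = u_t·(1−s−f) + s.
Here 1−s−f = 0.496 and s = 0.034.
u_1 = 0.114000 × 0.496 + 0.034 = 0.090544.
u_2 = 0.090544 × 0.496 + 0.034 = 0.078910.
u_3 = 0.078910 × 0.496 + 0.034 = 0.073139.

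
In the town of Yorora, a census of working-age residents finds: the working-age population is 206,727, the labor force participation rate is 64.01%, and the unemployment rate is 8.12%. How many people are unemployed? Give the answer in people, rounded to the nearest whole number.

About 10,745 are unemployed.

Labor force = 0.6401 × 206,727 = 132,326.
Unemployed = 0.0812 × 132,326 ≈ 10,745.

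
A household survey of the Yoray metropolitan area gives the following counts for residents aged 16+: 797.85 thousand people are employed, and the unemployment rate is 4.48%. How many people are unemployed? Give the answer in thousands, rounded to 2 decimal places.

Let U be the number unemployed. The labor force is E + U, and U/(E+U) = 0.0448.
So U = 0.0448 × 797.85 / (1 − 0.0448) = 35.7437 / 0.9552 ≈ 37.42 thousand.

About 37.42 thousand are unemployed.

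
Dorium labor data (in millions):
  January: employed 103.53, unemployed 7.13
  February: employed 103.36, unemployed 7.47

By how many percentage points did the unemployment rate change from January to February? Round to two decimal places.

The unemployment rate changed by +0.30 percentage points.

January: labor force = 103.53 + 7.13 = 110.66; u = 7.13/110.66 = 6.44%.
February: labor force = 103.36 + 7.47 = 110.83; u = 7.47/110.83 = 6.74%.
Change = 6.74% − 6.44% = +0.30 pp.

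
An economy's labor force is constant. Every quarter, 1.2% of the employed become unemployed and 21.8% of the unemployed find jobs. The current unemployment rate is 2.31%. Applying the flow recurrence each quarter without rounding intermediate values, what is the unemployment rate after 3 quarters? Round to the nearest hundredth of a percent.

Unemployment rate after three quarters ≈ 3.89%.

With a fixed labor force, u_{t+1} = u_t + s·(1−u_t) − f·u_t = u_t·(1−s−f) + s.
Here 1−s−f = 0.770 and s = 0.012.
u_1 = 0.023100 × 0.770 + 0.012 = 0.029787.
u_2 = 0.029787 × 0.770 + 0.012 = 0.034936.
u_3 = 0.034936 × 0.770 + 0.012 = 0.038901.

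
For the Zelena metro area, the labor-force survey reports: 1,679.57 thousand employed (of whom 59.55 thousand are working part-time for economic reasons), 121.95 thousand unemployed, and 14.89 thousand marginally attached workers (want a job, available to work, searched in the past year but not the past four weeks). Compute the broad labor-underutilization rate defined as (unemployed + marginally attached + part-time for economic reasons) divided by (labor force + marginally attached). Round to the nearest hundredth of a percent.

Broad underutilization rate ≈ 10.81%.

Labor force = 1,679.57 + 121.95 = 1,801.52 thousand.
Numerator = 121.95 + 14.89 + 59.55 = 196.39 thousand.
Denominator = 1,801.52 + 14.89 = 1,816.41 thousand.
Broad rate = 196.39 / 1,816.41 = 10.81%.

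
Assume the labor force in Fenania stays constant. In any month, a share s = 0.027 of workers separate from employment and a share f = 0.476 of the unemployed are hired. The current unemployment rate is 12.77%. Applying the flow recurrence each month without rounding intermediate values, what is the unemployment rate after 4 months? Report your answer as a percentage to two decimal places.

Unemployment rate after four months ≈ 5.82%.

With a fixed labor force, u_{t+1} = u_t + s·(1−u_t) − f·u_t = u_t·(1−s−f) + s.
Here 1−s−f = 0.497 and s = 0.027.
u_1 = 0.127700 × 0.497 + 0.027 = 0.090467.
u_2 = 0.090467 × 0.497 + 0.027 = 0.071962.
u_3 = 0.071962 × 0.497 + 0.027 = 0.062765.
u_4 = 0.062765 × 0.497 + 0.027 = 0.058194.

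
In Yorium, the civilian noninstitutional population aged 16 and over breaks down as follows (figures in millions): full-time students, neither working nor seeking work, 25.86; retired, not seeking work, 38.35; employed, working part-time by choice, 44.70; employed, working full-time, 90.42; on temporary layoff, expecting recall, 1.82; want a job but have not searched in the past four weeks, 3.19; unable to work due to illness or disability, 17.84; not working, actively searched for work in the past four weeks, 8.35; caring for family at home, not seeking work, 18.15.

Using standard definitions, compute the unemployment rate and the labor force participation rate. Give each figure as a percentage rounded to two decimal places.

Unemployment rate ≈ 7.00%; labor force participation rate ≈ 58.42%.

Employed = 44.70 + 90.42 = 135.12 million.
Unemployed = 1.82 + 8.35 = 10.17 million (jobless and actively searching, or on temporary layoff).
Labor force = 135.12 + 10.17 = 145.29 million.
Not in labor force = 25.86 + 38.35 + 3.19 + 17.84 + 18.15 = 103.39 million (those not working and not actively searching are outside the labor force — including those who want a job but have given up searching).
Civilian working-age population = 145.29 + 103.39 = 248.68 million.
Unemployment rate = 10.17 / 145.29 = 7.00%.
Labor force participation rate = 145.29 / 248.68 = 58.42%.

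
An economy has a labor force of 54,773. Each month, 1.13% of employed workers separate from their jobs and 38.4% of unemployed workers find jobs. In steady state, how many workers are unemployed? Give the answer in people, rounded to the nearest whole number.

Steady-state unemployment rate u* = s/(s+f) = 1.13/(1.13+38.4) = 0.028586.
Unemployed = u* × labor force = 0.028586 × 54,773 ≈ 1,566.

About 1,566 are unemployed in steady state.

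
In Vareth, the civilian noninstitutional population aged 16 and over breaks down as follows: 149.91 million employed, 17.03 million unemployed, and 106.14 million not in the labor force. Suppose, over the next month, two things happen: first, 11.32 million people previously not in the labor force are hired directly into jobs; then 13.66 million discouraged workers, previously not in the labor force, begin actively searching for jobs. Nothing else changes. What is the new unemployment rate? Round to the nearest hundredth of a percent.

New unemployment rate ≈ 15.99%.

Initially, labor force = 149.91 + 17.03 = 166.94 million, so u = 17.03/166.94 = 10.20%.
After the first change, employed and labor force both rise by 11.32; unemployed unchanged → E = 161.23, U = 17.03, labor force = 178.26 million.
After the second change, unemployed and labor force both rise by 13.66 → E = 161.23, U = 30.69, labor force = 191.92 million.
New unemployment rate = 30.69 / 191.92 = 15.99%.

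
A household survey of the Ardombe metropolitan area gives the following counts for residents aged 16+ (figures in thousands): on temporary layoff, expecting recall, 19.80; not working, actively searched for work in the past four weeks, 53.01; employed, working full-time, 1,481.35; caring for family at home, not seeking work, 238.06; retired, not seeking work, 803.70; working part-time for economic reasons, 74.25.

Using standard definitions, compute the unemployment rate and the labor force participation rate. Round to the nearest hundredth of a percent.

Unemployment rate ≈ 4.47%; labor force participation rate ≈ 60.99%.

Employed = 1,481.35 + 74.25 = 1,555.60 thousand (anyone who worked, including part-time for economic reasons, counts as employed).
Unemployed = 19.80 + 53.01 = 72.81 thousand (jobless and actively searching, or on temporary layoff).
Labor force = 1,555.60 + 72.81 = 1,628.41 thousand.
Not in labor force = 238.06 + 803.70 = 1,041.76 thousand (those not working and not actively searching are outside the labor force).
Civilian working-age population = 1,628.41 + 1,041.76 = 2,670.17 thousand.
Unemployment rate = 72.81 / 1,628.41 = 4.47%.
Labor force participation rate = 1,628.41 / 2,670.17 = 60.99%.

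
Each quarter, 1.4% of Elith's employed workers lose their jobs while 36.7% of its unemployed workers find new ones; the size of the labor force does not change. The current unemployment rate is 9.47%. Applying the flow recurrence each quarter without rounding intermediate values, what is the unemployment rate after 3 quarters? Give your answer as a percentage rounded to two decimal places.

With a fixed labor force, u_{t+1} = u_t + s·(1−u_t) − f·u_t = u_t·(1−s−f) + s.
Here 1−s−f = 0.619 and s = 0.014.
u_1 = 0.094700 × 0.619 + 0.014 = 0.072619.
u_2 = 0.072619 × 0.619 + 0.014 = 0.058951.
u_3 = 0.058951 × 0.619 + 0.014 = 0.050491.

Unemployment rate after three quarters ≈ 5.05%.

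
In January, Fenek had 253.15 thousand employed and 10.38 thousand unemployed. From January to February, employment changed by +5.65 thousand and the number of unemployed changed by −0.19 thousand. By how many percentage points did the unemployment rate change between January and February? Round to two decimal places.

January: labor force = 253.15 + 10.38 = 263.53; u = 10.38/263.53 = 3.94%.
February: labor force = 258.80 + 10.19 = 268.99; u = 10.19/268.99 = 3.79%.
Change = 3.79% − 3.94% = −0.15 pp.

The unemployment rate changed by −0.15 percentage points.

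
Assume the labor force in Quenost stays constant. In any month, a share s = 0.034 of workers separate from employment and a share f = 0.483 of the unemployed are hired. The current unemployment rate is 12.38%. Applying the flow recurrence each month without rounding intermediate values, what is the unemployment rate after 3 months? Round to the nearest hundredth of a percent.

Unemployment rate after three months ≈ 7.23%.

With a fixed labor force, u_{t+1} = u_t + s·(1−u_t) − f·u_t = u_t·(1−s−f) + s.
Here 1−s−f = 0.483 and s = 0.034.
u_1 = 0.123800 × 0.483 + 0.034 = 0.093795.
u_2 = 0.093795 × 0.483 + 0.034 = 0.079303.
u_3 = 0.079303 × 0.483 + 0.034 = 0.072303.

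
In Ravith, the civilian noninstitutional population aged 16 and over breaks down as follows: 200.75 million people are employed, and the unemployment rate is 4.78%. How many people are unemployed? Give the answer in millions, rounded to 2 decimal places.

Let U be the number unemployed. The labor force is E + U, and U/(E+U) = 0.0478.
So U = 0.0478 × 200.75 / (1 − 0.0478) = 9.5959 / 0.9522 ≈ 10.08 million.

About 10.08 million are unemployed.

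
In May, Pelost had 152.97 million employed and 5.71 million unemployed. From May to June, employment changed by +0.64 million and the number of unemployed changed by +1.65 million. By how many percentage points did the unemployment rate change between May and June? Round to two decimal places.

May: labor force = 152.97 + 5.71 = 158.68; u = 5.71/158.68 = 3.60%.
June: labor force = 153.61 + 7.36 = 160.97; u = 7.36/160.97 = 4.57%.
Change = 4.57% − 3.60% = +0.97 pp.

The unemployment rate changed by +0.97 percentage points.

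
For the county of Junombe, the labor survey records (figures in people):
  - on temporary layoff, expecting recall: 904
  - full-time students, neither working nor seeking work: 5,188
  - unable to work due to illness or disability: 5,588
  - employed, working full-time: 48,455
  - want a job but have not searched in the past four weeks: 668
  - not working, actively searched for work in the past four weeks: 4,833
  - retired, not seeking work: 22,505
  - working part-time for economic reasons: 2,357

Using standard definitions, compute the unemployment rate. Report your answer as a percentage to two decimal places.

Employed = 48,455 + 2,357 = 50,812 (anyone who worked, including part-time for economic reasons, counts as employed).
Unemployed = 904 + 4,833 = 5,737 (jobless and actively searching, or on temporary layoff).
Labor force = 50,812 + 5,737 = 56,549.
Unemployment rate = 5,737 / 56,549 = 10.15%.

Unemployment rate ≈ 10.15%.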